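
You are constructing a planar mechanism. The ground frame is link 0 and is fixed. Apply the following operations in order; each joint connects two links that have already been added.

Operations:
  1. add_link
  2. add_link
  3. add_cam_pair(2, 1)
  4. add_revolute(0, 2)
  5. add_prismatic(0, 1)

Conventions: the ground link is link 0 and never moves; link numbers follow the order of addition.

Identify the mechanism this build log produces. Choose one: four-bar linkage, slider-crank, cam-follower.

links: 3 (incl. ground); joints: 1 revolute, 1 prismatic, 1 higher (cam) pair, forming one closed loop
3 links, revolute + prismatic + higher pair in one loop → cam-follower

cam-follower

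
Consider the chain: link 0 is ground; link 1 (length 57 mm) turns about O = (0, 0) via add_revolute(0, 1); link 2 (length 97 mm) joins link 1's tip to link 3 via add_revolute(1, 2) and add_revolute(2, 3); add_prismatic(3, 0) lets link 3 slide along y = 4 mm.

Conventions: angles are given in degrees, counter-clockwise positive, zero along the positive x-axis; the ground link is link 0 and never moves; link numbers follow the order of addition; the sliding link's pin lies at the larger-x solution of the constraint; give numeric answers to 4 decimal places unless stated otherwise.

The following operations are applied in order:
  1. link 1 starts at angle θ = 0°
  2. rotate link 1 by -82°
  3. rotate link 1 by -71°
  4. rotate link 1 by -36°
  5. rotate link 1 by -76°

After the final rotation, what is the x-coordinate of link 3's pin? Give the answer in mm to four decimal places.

geometry: r = 57 mm, L = 97 mm, e = 4 mm; θ starts at 0°
rotate link 1 by -82°: θ ← 0° -82° = -82°
rotate link 1 by -71°: θ ← -82° -71° = -153°
rotate link 1 by -36°: θ ← -153° -36° = -189°
rotate link 1 by -76°: θ ← -189° -76° = -265°
crank pin P = (r cos θ, r sin θ) = (-4.967877, 56.783098)
h = r sin θ − e = 56.783098 − 4 = 52.783098
x = r cos θ + √(L² − h²) = -4.967877 + 81.381476 = 76.413598

76.4136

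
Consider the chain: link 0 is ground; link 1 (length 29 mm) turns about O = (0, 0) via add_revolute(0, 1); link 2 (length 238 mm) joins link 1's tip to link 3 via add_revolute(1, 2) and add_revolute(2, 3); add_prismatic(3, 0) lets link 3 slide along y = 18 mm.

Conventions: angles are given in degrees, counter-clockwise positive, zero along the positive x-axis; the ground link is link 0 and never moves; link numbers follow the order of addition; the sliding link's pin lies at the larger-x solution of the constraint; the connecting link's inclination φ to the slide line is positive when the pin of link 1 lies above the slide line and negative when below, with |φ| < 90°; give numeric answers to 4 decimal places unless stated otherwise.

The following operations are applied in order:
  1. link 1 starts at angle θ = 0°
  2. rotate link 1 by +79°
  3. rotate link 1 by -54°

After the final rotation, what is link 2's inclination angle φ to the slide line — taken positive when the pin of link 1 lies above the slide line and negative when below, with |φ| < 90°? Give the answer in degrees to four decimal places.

geometry: r = 29 mm, L = 238 mm, e = 18 mm; θ starts at 0°
rotate link 1 by +79°: θ ← 0° +79° = 79°
rotate link 1 by -54°: θ ← 79° -54° = 25°
h = r sin θ − e = 12.255930 − 18 = -5.744070
sin φ = h / L = -5.744070 / 238 = -0.02413475
φ = arcsin(-0.02413475) = -1.382954°

-1.3830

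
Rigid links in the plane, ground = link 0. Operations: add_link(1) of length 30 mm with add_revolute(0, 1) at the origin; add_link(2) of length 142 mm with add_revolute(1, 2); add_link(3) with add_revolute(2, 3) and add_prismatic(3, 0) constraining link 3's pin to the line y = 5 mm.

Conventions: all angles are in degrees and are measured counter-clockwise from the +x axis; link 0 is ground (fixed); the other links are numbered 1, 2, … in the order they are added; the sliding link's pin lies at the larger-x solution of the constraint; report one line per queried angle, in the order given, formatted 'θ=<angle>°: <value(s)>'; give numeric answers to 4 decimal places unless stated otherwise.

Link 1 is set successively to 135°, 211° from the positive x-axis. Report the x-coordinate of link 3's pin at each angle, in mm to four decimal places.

geometry: r = 30 mm, L = 142 mm, e = 5 mm
θ=135°: crank pin P = (r cos θ, r sin θ) = (-21.213203, 21.213203)
θ=135°: h = r sin θ − e = 21.213203 − 5 = 16.213203
θ=135°: x = r cos θ + √(L² − h²) = -21.213203 + 141.071372 = 119.858169
θ=211°: crank pin P = (r cos θ, r sin θ) = (-25.715019, -15.451142)
θ=211°: h = r sin θ − e = -15.451142 − 5 = -20.451142
θ=211°: x = r cos θ + √(L² − h²) = -25.715019 + 140.519574 = 114.804555

θ=135°: 119.8582
θ=211°: 114.8046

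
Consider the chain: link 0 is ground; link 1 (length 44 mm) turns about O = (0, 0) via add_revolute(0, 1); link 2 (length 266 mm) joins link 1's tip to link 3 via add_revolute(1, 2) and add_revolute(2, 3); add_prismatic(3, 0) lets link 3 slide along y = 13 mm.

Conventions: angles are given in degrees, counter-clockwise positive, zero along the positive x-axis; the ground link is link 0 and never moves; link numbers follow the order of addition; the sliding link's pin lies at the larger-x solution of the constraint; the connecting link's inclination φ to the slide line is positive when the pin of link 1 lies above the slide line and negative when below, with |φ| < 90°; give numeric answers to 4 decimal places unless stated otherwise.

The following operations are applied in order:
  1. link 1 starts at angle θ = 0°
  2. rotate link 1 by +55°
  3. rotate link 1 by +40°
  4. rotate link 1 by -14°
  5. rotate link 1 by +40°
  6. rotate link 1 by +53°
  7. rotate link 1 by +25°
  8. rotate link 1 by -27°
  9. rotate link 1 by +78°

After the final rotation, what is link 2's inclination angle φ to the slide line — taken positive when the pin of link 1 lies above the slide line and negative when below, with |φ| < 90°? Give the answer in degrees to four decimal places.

geometry: r = 44 mm, L = 266 mm, e = 13 mm; θ starts at 0°
rotate link 1 by +55°: θ ← 0° +55° = 55°
rotate link 1 by +40°: θ ← 55° +40° = 95°
rotate link 1 by -14°: θ ← 95° -14° = 81°
rotate link 1 by +40°: θ ← 81° +40° = 121°
rotate link 1 by +53°: θ ← 121° +53° = 174°
rotate link 1 by +25°: θ ← 174° +25° = 199°
rotate link 1 by -27°: θ ← 199° -27° = 172°
rotate link 1 by +78°: θ ← 172° +78° = 250°
h = r sin θ − e = -41.346475 − 13 = -54.346475
sin φ = h / L = -54.346475 / 266 = -0.20431006
φ = arcsin(-0.20431006) = -11.789113°

-11.7891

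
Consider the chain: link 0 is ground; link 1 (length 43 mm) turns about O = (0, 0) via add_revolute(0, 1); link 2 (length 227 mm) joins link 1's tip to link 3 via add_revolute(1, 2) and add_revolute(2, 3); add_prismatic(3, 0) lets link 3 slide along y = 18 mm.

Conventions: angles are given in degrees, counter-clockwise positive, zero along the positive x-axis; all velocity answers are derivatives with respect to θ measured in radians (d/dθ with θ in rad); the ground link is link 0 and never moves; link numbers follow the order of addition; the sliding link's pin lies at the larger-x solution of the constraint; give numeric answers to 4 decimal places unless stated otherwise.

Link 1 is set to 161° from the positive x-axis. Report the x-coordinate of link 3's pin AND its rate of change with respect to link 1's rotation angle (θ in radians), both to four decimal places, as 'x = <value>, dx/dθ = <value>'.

geometry: r = 43 mm, L = 227 mm, e = 18 mm
crank pin P = (r cos θ, r sin θ) = (-40.657299, 13.999431)
h = r sin θ − e = 13.999431 − 18 = -4.000569
x = r cos θ + √(L² − h²) = -40.657299 + 226.964745 = 186.307446
dx/dθ = −r sin θ − h·r cos θ/√(L² − h²) (θ in radians; h = -4.000569) = -14.716072

x = 186.3074, dx/dθ = -14.7161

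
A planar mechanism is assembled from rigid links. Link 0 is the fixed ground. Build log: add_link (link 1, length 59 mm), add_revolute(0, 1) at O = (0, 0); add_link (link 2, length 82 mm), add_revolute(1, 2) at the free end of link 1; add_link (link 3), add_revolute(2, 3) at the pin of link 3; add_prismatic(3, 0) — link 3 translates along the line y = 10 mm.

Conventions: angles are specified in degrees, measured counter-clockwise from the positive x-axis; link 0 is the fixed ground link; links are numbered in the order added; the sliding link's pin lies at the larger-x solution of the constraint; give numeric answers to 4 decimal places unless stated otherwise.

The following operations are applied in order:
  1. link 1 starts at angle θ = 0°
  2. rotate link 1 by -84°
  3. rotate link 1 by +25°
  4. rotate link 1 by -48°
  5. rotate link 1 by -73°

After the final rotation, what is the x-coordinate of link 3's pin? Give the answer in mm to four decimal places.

geometry: r = 59 mm, L = 82 mm, e = 10 mm; θ starts at 0°
rotate link 1 by -84°: θ ← 0° -84° = -84°
rotate link 1 by +25°: θ ← -84° +25° = -59°
rotate link 1 by -48°: θ ← -59° -48° = -107°
rotate link 1 by -73°: θ ← -107° -73° = -180°
crank pin P = (r cos θ, r sin θ) = (-59.000000, -0.000000)
h = r sin θ − e = -0.000000 − 10 = -10.000000
x = r cos θ + √(L² − h²) = -59.000000 + 81.387960 = 22.387960

22.3880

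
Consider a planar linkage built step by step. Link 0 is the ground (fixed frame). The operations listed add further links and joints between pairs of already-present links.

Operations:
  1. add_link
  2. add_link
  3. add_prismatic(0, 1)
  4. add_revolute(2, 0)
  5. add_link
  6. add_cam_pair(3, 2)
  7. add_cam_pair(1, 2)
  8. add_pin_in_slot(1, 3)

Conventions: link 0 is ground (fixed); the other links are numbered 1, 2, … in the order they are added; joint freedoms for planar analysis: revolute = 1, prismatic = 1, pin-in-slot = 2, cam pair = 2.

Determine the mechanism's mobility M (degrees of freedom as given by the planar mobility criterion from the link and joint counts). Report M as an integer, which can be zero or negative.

(L,J1,J2)=(1,0,0); link0 fixed
link1: (2,0,0)
link2: (3,0,0)
P 0-1 [J1]: (3,1,0)
R 2-0 [J1]: (3,2,0)
link3: (4,2,0)
C 3-2 [J2]: (4,2,1)
C 1-2 [J2]: (4,2,2)
PS 1-3 [J2]: (4,2,3)
Grübler: 3·3 − 2·2 − 3 = 2

M = 2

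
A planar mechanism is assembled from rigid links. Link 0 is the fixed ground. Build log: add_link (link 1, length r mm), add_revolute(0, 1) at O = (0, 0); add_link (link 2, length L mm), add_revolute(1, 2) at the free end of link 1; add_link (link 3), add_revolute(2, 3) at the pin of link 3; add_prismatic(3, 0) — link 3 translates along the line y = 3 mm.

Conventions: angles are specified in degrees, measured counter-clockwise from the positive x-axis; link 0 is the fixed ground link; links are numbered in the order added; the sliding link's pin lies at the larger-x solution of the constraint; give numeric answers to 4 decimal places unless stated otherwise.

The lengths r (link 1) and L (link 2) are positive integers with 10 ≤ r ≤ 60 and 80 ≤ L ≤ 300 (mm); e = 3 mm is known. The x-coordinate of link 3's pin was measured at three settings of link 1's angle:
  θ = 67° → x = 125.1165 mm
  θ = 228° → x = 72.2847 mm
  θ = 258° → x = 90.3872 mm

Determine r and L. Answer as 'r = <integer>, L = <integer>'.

constraint per measurement: (x − r cos θ)² + (r sin θ − e)² = L²
subtracting the θ₁ and θ₂ equations cancels the r² and L² terms:
r = (x₁² − x₂²) / (2[(x₁cos θ₁ + e sin θ₁) − (x₂cos θ₂ + e sin θ₂)]) = 51.0000 → r = 51
L² = (x₁ − r cos θ₁)² + (r sin θ₁ − e)² = 12995.9991 → L = 114.0000 → L = 114
check at θ₃=258°: x = 90.3872 (printed 90.3872) ✓

r = 51, L = 114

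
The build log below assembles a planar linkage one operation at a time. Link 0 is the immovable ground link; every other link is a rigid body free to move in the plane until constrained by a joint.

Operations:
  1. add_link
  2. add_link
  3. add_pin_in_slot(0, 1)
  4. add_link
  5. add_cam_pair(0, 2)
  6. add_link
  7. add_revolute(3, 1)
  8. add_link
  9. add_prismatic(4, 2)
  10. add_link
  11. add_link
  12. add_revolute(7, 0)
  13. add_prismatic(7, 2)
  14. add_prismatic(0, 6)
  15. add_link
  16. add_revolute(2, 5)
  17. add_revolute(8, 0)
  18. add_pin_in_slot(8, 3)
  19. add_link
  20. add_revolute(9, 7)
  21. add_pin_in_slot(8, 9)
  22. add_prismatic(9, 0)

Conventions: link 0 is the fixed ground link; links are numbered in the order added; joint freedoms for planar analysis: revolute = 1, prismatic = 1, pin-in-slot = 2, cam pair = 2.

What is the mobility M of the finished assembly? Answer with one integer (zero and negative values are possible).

(L,J1,J2)=(1,0,0); link0 fixed
link1: (2,0,0)
link2: (3,0,0)
PS 0-1 [J2]: (3,0,1)
link3: (4,0,1)
C 0-2 [J2]: (4,0,2)
link4: (5,0,2)
R 3-1 [J1]: (5,1,2)
link5: (6,1,2)
P 4-2 [J1]: (6,2,2)
link6: (7,2,2)
link7: (8,2,2)
R 7-0 [J1]: (8,3,2)
P 7-2 [J1]: (8,4,2)
P 0-6 [J1]: (8,5,2)
link8: (9,5,2)
R 2-5 [J1]: (9,6,2)
R 8-0 [J1]: (9,7,2)
PS 8-3 [J2]: (9,7,3)
link9: (10,7,3)
R 9-7 [J1]: (10,8,3)
PS 8-9 [J2]: (10,8,4)
P 9-0 [J1]: (10,9,4)
Grübler: 3·9 − 2·9 − 4 = 5

M = 5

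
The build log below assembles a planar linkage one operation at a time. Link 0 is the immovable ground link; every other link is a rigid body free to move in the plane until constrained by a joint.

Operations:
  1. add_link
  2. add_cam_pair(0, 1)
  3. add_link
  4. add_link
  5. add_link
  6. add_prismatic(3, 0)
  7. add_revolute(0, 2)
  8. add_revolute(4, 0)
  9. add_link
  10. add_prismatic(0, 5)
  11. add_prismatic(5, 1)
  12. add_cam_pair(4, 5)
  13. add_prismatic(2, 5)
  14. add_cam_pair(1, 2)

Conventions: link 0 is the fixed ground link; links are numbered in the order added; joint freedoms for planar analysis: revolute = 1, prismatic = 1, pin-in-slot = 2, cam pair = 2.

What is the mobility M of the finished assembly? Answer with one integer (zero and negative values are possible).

(L,J1,J2)=(1,0,0); link0 fixed
link1: (2,0,0)
C 0-1 [J2]: (2,0,1)
link2: (3,0,1)
link3: (4,0,1)
link4: (5,0,1)
P 3-0 [J1]: (5,1,1)
R 0-2 [J1]: (5,2,1)
R 4-0 [J1]: (5,3,1)
link5: (6,3,1)
P 0-5 [J1]: (6,4,1)
P 5-1 [J1]: (6,5,1)
C 4-5 [J2]: (6,5,2)
P 2-5 [J1]: (6,6,2)
C 1-2 [J2]: (6,6,3)
Grübler: 3·5 − 2·6 − 3 = 0

M = 0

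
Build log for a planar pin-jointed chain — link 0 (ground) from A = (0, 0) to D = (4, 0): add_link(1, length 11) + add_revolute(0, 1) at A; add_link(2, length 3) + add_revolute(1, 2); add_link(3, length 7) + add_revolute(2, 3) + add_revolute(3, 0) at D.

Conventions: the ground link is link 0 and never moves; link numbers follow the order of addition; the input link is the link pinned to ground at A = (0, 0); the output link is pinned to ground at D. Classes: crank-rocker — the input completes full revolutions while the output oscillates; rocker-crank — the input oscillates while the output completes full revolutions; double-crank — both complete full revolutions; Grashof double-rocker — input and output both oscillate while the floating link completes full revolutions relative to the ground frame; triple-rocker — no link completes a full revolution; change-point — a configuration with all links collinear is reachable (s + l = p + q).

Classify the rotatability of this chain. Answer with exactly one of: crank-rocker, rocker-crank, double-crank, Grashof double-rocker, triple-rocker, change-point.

lengths: ground=4, input=11, coupler=3, output=7
sorted: s=3 (shortest), l=11 (longest), p+q=11
s + l = 14 vs p + q = 11
s + l > p + q → non-Grashof → no link fully rotates → triple-rocker

triple-rocker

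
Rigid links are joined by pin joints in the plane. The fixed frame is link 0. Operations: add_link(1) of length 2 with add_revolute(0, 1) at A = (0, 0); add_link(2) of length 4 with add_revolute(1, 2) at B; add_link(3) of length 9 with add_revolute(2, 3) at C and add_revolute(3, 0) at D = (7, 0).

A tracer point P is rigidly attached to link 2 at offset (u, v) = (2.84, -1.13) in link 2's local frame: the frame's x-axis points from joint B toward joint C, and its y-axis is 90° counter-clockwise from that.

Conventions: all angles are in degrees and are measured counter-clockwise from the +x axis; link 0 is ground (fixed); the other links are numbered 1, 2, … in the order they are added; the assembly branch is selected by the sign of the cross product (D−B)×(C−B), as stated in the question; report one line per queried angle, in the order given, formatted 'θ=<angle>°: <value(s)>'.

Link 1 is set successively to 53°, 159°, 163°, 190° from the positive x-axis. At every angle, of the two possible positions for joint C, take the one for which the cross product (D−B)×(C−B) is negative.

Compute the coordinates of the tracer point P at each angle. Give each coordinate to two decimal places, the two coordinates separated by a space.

A=(0,0), D=(7.00,0)
θ=53°: B = A + 2.00·(cos53°, sin53°) = (1.2036, 1.5973)
θ=53°: |BD| = 6.0124
θ=53°: circle(B,4.00) ∩ circle(D,9.00): a=-2.3993, h=3.2005
θ=53°:   candidates: C₊=(-0.2592,5.3202) cross=19.243; C₋=(-1.9597,-0.8509) cross=-19.243
θ=53°:   branch - wants cross < 0 → take C=(-1.9597,-0.8509) (cross=-19.243)
θ=53°: ex = (C−B)/|BC| = (-0.7908,-0.6120); ey = (0.6120,-0.7908)
θ=53°: P = B + 2.84·ex + -1.13·ey = (-1.7339,0.7527)
θ=159°: B = A + 2.00·(cos159°, sin159°) = (-1.8672, 0.7167)
θ=159°: |BD| = 8.8961
θ=159°: circle(B,4.00) ∩ circle(D,9.00): a=0.7947, h=3.9203
θ=159°:   candidates: C₊=(-0.7592,4.5602) cross=34.875; C₋=(-1.3908,-3.2548) cross=-34.875
θ=159°:   branch - wants cross < 0 → take C=(-1.3908,-3.2548) (cross=-34.875)
θ=159°: ex = (C−B)/|BC| = (0.1191,-0.9929); ey = (0.9929,0.1191)
θ=159°: P = B + 2.84·ex + -1.13·ey = (-2.6509,-2.2376)
θ=163°: B = A + 2.00·(cos163°, sin163°) = (-1.9126, 0.5847)
θ=163°: |BD| = 8.9318
θ=163°: circle(B,4.00) ∩ circle(D,9.00): a=0.8272, h=3.9135
θ=163°:   candidates: C₊=(-0.8310,4.4357) cross=34.955; C₋=(-1.3434,-3.3746) cross=-34.955
θ=163°:   branch - wants cross < 0 → take C=(-1.3434,-3.3746) (cross=-34.955)
θ=163°: ex = (C−B)/|BC| = (0.1423,-0.9898); ey = (0.9898,0.1423)
θ=163°: P = B + 2.84·ex + -1.13·ey = (-2.6270,-2.3872)
θ=190°: B = A + 2.00·(cos190°, sin190°) = (-1.9696, -0.3473)
θ=190°: |BD| = 8.9763
θ=190°: circle(B,4.00) ∩ circle(D,9.00): a=0.8675, h=3.9048
θ=190°:   candidates: C₊=(-1.2538,3.5881) cross=35.051; C₋=(-0.9517,-4.2156) cross=-35.051
θ=190°:   branch - wants cross < 0 → take C=(-0.9517,-4.2156) (cross=-35.051)
θ=190°: ex = (C−B)/|BC| = (0.2545,-0.9671); ey = (0.9671,0.2545)
θ=190°: P = B + 2.84·ex + -1.13·ey = (-2.3397,-3.3814)

θ=53°: -1.73 0.75
θ=159°: -2.65 -2.24
θ=163°: -2.63 -2.39
θ=190°: -2.34 -3.38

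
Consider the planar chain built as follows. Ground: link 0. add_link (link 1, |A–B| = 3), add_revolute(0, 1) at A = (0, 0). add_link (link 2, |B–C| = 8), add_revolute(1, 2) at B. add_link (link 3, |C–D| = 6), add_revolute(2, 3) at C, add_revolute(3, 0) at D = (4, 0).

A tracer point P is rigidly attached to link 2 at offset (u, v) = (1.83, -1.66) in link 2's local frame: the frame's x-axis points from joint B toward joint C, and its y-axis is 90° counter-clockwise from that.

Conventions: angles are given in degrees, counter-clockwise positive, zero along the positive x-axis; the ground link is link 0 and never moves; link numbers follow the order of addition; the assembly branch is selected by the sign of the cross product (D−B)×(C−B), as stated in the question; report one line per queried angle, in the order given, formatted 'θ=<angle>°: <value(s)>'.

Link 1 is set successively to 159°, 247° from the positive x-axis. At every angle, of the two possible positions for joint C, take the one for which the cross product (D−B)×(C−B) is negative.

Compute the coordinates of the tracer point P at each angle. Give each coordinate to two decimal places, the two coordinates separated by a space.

A=(0,0), D=(4.00,0)
θ=159°: B = A + 3.00·(cos159°, sin159°) = (-2.8007, 1.0751)
θ=159°: |BD| = 6.8852
θ=159°: circle(B,8.00) ∩ circle(D,6.00): a=5.4759, h=5.8322
θ=159°:   candidates: C₊=(3.5187,5.9807) cross=40.156; C₋=(1.6974,-5.5406) cross=-40.156
θ=159°:   branch - wants cross < 0 → take C=(1.6974,-5.5406) (cross=-40.156)
θ=159°: ex = (C−B)/|BC| = (0.5623,-0.8270); ey = (0.8270,0.5623)
θ=159°: P = B + 1.83·ex + -1.66·ey = (-3.1446,-1.3716)
θ=247°: B = A + 3.00·(cos247°, sin247°) = (-1.1722, -2.7615)
θ=247°: |BD| = 5.8632
θ=247°: circle(B,8.00) ∩ circle(D,6.00): a=5.3194, h=5.9753
θ=247°:   candidates: C₊=(0.7059,5.0149) cross=35.035; C₋=(6.3345,-5.5272) cross=-35.035
θ=247°:   branch - wants cross < 0 → take C=(6.3345,-5.5272) (cross=-35.035)
θ=247°: ex = (C−B)/|BC| = (0.9383,-0.3457); ey = (0.3457,0.9383)
θ=247°: P = B + 1.83·ex + -1.66·ey = (-0.0289,-4.9518)

θ=159°: -3.14 -1.37
θ=247°: -0.03 -4.95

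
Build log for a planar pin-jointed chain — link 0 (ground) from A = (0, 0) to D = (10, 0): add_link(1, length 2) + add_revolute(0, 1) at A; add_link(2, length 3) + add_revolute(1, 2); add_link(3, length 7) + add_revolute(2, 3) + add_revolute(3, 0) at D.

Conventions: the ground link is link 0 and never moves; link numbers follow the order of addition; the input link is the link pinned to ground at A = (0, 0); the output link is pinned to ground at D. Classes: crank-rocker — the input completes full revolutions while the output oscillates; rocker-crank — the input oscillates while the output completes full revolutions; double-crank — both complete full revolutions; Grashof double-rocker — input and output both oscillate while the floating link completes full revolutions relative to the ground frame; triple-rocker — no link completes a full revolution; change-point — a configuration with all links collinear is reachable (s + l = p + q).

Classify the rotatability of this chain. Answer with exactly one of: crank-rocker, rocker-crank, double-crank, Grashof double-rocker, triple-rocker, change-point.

lengths: ground=10, input=2, coupler=3, output=7
sorted: s=2 (shortest), l=10 (longest), p+q=10
s + l = 12 vs p + q = 10
s + l > p + q → non-Grashof → no link fully rotates → triple-rocker

triple-rocker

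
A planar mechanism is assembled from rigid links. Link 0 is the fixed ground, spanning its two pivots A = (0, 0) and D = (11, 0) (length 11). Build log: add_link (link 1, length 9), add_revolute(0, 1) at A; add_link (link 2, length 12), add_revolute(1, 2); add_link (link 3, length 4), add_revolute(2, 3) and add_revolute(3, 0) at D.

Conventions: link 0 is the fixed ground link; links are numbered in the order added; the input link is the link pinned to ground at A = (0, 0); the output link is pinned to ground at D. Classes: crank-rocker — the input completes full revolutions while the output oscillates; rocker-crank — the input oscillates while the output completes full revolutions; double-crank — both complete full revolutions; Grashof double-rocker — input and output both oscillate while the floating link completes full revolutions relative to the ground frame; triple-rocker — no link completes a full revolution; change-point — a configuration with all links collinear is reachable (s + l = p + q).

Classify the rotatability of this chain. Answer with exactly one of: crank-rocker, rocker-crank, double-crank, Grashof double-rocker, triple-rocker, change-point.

lengths: ground=11, input=9, coupler=12, output=4
sorted: s=4 (shortest), l=12 (longest), p+q=20
s + l = 16 vs p + q = 20
s + l < p + q (Grashof) with shortest = output link → rocker-crank

rocker-crank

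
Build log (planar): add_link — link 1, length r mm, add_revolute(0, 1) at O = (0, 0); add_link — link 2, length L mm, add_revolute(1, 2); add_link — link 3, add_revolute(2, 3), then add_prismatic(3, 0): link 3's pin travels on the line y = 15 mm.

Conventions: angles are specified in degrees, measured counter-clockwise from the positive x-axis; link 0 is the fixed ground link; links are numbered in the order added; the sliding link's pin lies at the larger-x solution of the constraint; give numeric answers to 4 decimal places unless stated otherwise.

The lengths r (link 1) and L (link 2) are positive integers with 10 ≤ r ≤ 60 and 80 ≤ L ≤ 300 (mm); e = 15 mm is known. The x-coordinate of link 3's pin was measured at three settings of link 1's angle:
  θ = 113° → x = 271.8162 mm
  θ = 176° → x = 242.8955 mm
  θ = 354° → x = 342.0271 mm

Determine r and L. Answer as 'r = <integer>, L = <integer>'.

constraint per measurement: (x − r cos θ)² + (r sin θ − e)² = L²
subtracting the θ₁ and θ₂ equations cancels the r² and L² terms:
r = (x₁² − x₂²) / (2[(x₁cos θ₁ + e sin θ₁) − (x₂cos θ₂ + e sin θ₂)]) = 50.0001 → r = 50
L² = (x₁ − r cos θ₁)² + (r sin θ₁ − e)² = 85848.9944 → L = 293.0000 → L = 293
check at θ₃=354°: x = 342.0271 (printed 342.0271) ✓

r = 50, L = 293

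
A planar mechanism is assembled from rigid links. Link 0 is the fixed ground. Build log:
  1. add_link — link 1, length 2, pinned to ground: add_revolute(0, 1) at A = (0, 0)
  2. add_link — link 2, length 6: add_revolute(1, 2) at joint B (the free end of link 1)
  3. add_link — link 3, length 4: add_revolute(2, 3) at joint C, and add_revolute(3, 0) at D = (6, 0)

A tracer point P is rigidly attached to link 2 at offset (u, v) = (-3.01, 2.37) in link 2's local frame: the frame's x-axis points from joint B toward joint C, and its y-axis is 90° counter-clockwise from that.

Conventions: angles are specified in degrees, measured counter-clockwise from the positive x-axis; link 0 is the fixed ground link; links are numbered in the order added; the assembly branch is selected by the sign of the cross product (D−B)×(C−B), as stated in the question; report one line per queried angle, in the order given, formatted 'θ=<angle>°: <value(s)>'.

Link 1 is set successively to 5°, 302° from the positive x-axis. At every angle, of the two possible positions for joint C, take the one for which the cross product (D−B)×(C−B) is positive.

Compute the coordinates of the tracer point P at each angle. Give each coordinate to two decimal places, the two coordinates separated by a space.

A=(0,0), D=(6.00,0)
θ=5°: B = A + 2.00·(cos5°, sin5°) = (1.9924, 0.1743)
θ=5°: |BD| = 4.0114
θ=5°: circle(B,6.00) ∩ circle(D,4.00): a=4.4986, h=3.9702
θ=5°:   candidates: C₊=(6.6593,3.9453) cross=15.926; C₋=(6.3142,-3.9876) cross=-15.926
θ=5°:   branch + wants cross > 0 → take C=(6.6593,3.9453) (cross=15.926)
θ=5°: ex = (C−B)/|BC| = (0.7778,0.6285); ey = (-0.6285,0.7778)
θ=5°: P = B + -3.01·ex + 2.37·ey = (-1.8384,0.1259)
θ=302°: B = A + 2.00·(cos302°, sin302°) = (1.0598, -1.6961)
θ=302°: |BD| = 5.2232
θ=302°: circle(B,6.00) ∩ circle(D,4.00): a=4.5261, h=3.9388
θ=302°:   candidates: C₊=(4.0617,3.4990) cross=20.573; C₋=(6.6197,-3.9517) cross=-20.573
θ=302°:   branch + wants cross > 0 → take C=(4.0617,3.4990) (cross=20.573)
θ=302°: ex = (C−B)/|BC| = (0.5003,0.8658); ey = (-0.8658,0.5003)
θ=302°: P = B + -3.01·ex + 2.37·ey = (-2.4981,-3.1166)

θ=5°: -1.84 0.13
θ=302°: -2.50 -3.12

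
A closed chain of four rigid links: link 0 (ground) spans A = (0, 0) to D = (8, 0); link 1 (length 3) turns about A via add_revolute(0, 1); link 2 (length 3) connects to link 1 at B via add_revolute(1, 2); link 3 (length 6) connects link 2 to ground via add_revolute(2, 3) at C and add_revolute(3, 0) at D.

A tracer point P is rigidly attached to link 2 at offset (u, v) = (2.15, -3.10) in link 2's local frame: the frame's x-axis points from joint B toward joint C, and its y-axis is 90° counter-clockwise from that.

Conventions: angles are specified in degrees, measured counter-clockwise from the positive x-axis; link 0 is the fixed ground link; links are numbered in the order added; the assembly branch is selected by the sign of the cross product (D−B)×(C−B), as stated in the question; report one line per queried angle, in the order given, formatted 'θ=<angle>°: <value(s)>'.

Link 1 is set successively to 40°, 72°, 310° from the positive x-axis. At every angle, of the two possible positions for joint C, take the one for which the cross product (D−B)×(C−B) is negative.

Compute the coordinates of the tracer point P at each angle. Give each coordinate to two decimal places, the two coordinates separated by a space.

A=(0,0), D=(8.00,0)
θ=40°: B = A + 3.00·(cos40°, sin40°) = (2.2981, 1.9284)
θ=40°: |BD| = 6.0191
θ=40°: circle(B,3.00) ∩ circle(D,6.00): a=0.7667, h=2.9004
θ=40°:   candidates: C₊=(3.9536,4.4302) cross=17.458; C₋=(2.0952,-1.0648) cross=-17.458
θ=40°:   branch - wants cross < 0 → take C=(2.0952,-1.0648) (cross=-17.458)
θ=40°: ex = (C−B)/|BC| = (-0.0676,-0.9977); ey = (0.9977,-0.0676)
θ=40°: P = B + 2.15·ex + -3.10·ey = (-0.9402,-0.0071)
θ=72°: B = A + 3.00·(cos72°, sin72°) = (0.9271, 2.8532)
θ=72°: |BD| = 7.6267
θ=72°: circle(B,3.00) ∩ circle(D,6.00): a=2.0433, h=2.1966
θ=72°:   candidates: C₊=(3.6437,4.1259) cross=16.753; C₋=(2.0002,0.0517) cross=-16.753
θ=72°:   branch - wants cross < 0 → take C=(2.0002,0.0517) (cross=-16.753)
θ=72°: ex = (C−B)/|BC| = (0.3577,-0.9338); ey = (0.9338,0.3577)
θ=72°: P = B + 2.15·ex + -3.10·ey = (-1.1987,-0.2635)
θ=310°: B = A + 3.00·(cos310°, sin310°) = (1.9284, -2.2981)
θ=310°: |BD| = 6.4920
θ=310°: circle(B,3.00) ∩ circle(D,6.00): a=1.1665, h=2.7639
θ=310°:   candidates: C₊=(2.0409,0.6998) cross=17.943; C₋=(3.9978,-4.4701) cross=-17.943
θ=310°:   branch - wants cross < 0 → take C=(3.9978,-4.4701) (cross=-17.943)
θ=310°: ex = (C−B)/|BC| = (0.6898,-0.7240); ey = (0.7240,0.6898)
θ=310°: P = B + 2.15·ex + -3.10·ey = (1.1670,-5.9931)

θ=40°: -0.94 -0.01
θ=72°: -1.20 -0.26
θ=310°: 1.17 -5.99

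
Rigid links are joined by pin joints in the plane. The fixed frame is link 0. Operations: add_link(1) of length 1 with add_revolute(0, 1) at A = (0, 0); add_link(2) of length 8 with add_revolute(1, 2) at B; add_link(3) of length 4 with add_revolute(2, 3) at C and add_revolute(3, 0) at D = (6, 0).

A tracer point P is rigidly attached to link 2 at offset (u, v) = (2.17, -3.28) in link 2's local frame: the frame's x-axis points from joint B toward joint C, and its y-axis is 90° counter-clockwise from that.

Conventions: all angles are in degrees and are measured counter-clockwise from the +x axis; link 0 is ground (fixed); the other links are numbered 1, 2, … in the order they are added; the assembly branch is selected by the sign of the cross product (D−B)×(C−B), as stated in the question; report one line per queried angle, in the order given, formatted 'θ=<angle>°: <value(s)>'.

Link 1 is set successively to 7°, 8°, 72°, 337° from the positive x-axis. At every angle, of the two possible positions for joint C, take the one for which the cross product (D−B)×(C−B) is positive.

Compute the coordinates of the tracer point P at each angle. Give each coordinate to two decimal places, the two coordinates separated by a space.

A=(0,0), D=(6.00,0)
θ=7°: B = A + 1.00·(cos7°, sin7°) = (0.9925, 0.1219)
θ=7°: |BD| = 5.0089
θ=7°: circle(B,8.00) ∩ circle(D,4.00): a=7.2959, h=3.2817
θ=7°:   candidates: C₊=(8.3661,3.2251) cross=16.438; C₋=(8.2064,-3.3364) cross=-16.438
θ=7°:   branch + wants cross > 0 → take C=(8.3661,3.2251) (cross=16.438)
θ=7°: ex = (C−B)/|BC| = (0.9217,0.3879); ey = (-0.3879,0.9217)
θ=7°: P = B + 2.17·ex + -3.28·ey = (4.2650,-2.0595)
θ=8°: B = A + 1.00·(cos8°, sin8°) = (0.9903, 0.1392)
θ=8°: |BD| = 5.0117
θ=8°: circle(B,8.00) ∩ circle(D,4.00): a=7.2947, h=3.2845
θ=8°:   candidates: C₊=(8.3733,3.2198) cross=16.461; C₋=(8.1909,-3.3466) cross=-16.461
θ=8°:   branch + wants cross > 0 → take C=(8.3733,3.2198) (cross=16.461)
θ=8°: ex = (C−B)/|BC| = (0.9229,0.3851); ey = (-0.3851,0.9229)
θ=8°: P = B + 2.17·ex + -3.28·ey = (4.2560,-2.0523)
θ=72°: B = A + 1.00·(cos72°, sin72°) = (0.3090, 0.9511)
θ=72°: |BD| = 5.7699
θ=72°: circle(B,8.00) ∩ circle(D,4.00): a=7.0445, h=3.7915
θ=72°:   candidates: C₊=(7.8821,3.5296) cross=21.877; C₋=(6.6322,-3.9497) cross=-21.877
θ=72°:   branch + wants cross > 0 → take C=(7.8821,3.5296) (cross=21.877)
θ=72°: ex = (C−B)/|BC| = (0.9466,0.3223); ey = (-0.3223,0.9466)
θ=72°: P = B + 2.17·ex + -3.28·ey = (3.4204,-1.4545)
θ=337°: B = A + 1.00·(cos337°, sin337°) = (0.9205, -0.3907)
θ=337°: |BD| = 5.0945
θ=337°: circle(B,8.00) ∩ circle(D,4.00): a=7.2582, h=3.3643
θ=337°:   candidates: C₊=(7.8993,3.5203) cross=17.139; C₋=(8.4154,-3.1884) cross=-17.139
θ=337°:   branch + wants cross > 0 → take C=(7.8993,3.5203) (cross=17.139)
θ=337°: ex = (C−B)/|BC| = (0.8724,0.4889); ey = (-0.4889,0.8724)
θ=337°: P = B + 2.17·ex + -3.28·ey = (4.4170,-2.1912)

θ=7°: 4.26 -2.06
θ=8°: 4.26 -2.05
θ=72°: 3.42 -1.45
θ=337°: 4.42 -2.19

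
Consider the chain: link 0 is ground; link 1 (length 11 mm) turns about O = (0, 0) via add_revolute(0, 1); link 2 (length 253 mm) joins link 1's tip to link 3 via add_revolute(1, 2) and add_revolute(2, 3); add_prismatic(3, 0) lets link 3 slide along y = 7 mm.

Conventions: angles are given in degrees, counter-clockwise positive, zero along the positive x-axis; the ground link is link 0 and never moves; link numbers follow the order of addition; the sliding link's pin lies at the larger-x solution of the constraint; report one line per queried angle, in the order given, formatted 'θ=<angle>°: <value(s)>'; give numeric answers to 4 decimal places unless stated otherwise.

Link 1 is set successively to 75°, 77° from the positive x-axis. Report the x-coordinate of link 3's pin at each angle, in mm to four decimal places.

geometry: r = 11 mm, L = 253 mm, e = 7 mm
θ=75°: crank pin P = (r cos θ, r sin θ) = (2.847009, 10.625184)
θ=75°: h = r sin θ − e = 10.625184 − 7 = 3.625184
θ=75°: x = r cos θ + √(L² − h²) = 2.847009 + 252.974026 = 255.821036
θ=77°: crank pin P = (r cos θ, r sin θ) = (2.474462, 10.718071)
θ=77°: h = r sin θ − e = 10.718071 − 7 = 3.718071
θ=77°: x = r cos θ + √(L² − h²) = 2.474462 + 252.972678 = 255.447140

θ=75°: 255.8210
θ=77°: 255.4471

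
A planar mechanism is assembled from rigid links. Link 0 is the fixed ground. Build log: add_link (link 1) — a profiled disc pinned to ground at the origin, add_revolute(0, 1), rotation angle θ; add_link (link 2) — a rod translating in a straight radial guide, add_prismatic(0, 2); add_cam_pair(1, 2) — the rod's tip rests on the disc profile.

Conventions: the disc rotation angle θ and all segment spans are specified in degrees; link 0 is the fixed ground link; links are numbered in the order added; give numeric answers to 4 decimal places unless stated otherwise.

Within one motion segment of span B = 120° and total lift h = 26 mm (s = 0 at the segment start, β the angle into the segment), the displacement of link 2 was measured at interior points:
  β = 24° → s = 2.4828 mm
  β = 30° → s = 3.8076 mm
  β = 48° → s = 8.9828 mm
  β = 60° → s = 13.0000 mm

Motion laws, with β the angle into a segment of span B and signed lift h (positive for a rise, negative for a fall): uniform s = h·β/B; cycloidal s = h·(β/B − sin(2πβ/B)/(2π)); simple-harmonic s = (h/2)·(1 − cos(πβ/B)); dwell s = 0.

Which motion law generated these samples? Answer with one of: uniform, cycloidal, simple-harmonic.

candidates at β/B = r: uniform s = h·r (linear in β); cycloidal s = h·(r − sin(2πr)/(2π)); simple-harmonic s = (h/2)(1 − cos(πr))
β=24°: printed 2.4828 | uniform 5.2000, cycloidal 1.2645, simple-harmonic 2.4828
β=30°: printed 3.8076 | uniform 6.5000, cycloidal 2.3620, simple-harmonic 3.8076
β=48°: printed 8.9828 | uniform 10.4000, cycloidal 7.9677, simple-harmonic 8.9828
β=60°: printed 13.0000 | uniform 13.0000, cycloidal 13.0000, simple-harmonic 13.0000
only one law matches every sample → simple-harmonic

simple-harmonic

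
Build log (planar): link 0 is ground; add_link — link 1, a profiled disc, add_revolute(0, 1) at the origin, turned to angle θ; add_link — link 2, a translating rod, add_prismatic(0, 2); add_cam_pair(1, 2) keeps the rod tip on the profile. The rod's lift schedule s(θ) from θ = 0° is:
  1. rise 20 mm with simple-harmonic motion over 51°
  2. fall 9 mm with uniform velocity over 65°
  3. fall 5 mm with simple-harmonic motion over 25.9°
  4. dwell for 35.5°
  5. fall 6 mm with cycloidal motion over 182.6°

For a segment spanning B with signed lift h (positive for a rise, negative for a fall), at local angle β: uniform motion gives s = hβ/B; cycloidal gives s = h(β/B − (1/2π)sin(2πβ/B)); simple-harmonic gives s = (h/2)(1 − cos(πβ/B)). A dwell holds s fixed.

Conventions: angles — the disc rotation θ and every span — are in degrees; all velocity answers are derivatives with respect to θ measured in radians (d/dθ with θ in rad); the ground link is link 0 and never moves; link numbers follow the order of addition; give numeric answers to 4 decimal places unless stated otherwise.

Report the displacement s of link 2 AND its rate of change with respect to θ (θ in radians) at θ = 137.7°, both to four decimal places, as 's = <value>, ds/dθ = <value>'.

seg 1 [0°–51°] simple-harmonic, h=20: full span → s += 20 → s = 20.0000
seg 2 [51°–116°] uniform, h=-9: full span → s += -9 → s = 11.0000
seg 3 [116°–141.9°] simple-harmonic, h=-5: θ=137.7° here. β=21.7, B=25.9. -5/2·(1 − cos(π·0.8378)) = -4.6825 → s = 6.3175
velocity in seg [116°–141.9°] (simple-harmonic), θ in radians: β = 21.7° = 0.3787 rad, B = 25.9° = 0.4520 rad; ds/dθ = (πh/(2B)) sin(πβ/B) = (π·(-5)/(2·0.4520)) sin(π·0.8378) = -8.473464 mm/rad

s = 6.3175, ds/dθ = -8.4735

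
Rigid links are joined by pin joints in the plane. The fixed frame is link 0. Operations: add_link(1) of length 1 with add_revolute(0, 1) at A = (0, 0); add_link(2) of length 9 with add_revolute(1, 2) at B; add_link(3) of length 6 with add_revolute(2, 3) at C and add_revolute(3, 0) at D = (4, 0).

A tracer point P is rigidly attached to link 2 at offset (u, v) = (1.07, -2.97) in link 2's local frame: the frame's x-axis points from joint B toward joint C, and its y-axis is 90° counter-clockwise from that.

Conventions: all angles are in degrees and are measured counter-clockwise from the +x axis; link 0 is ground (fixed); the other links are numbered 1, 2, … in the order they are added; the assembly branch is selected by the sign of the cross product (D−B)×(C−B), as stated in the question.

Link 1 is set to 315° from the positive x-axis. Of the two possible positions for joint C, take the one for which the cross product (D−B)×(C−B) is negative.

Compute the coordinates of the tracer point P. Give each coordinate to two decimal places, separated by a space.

A=(0,0), D=(4.00,0)
B = A + 1.00·(cos315°, sin315°) = (0.7071, -0.7071)
|BD| = 3.3680
circle(B,9.00) ∩ circle(D,6.00): a=8.3646, h=3.3217
  candidates: C₊=(8.1879,4.2967) cross=11.187; C₋=(9.5827,-2.1986) cross=-11.187
  branch - wants cross < 0 → take C=(9.5827,-2.1986) (cross=-11.187)
ex = (C−B)/|BC| = (0.9862,-0.1657); ey = (0.1657,0.9862)
P = B + 1.07·ex + -2.97·ey = (1.2701,-3.8134)

1.27 -3.81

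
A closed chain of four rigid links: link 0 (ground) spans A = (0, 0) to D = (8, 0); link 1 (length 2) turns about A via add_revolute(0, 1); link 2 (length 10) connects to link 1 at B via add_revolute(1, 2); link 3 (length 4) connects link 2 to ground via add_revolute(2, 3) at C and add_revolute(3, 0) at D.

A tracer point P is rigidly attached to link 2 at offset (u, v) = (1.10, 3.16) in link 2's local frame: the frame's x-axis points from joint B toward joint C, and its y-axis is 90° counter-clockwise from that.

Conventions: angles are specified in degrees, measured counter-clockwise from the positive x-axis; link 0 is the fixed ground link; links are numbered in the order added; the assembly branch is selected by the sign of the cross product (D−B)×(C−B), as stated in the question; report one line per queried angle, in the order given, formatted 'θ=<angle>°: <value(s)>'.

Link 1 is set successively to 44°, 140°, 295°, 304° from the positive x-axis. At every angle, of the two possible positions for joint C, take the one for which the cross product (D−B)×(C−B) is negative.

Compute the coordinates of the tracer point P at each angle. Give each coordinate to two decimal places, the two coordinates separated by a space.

A=(0,0), D=(8.00,0)
θ=44°: B = A + 2.00·(cos44°, sin44°) = (1.4387, 1.3893)
θ=44°: |BD| = 6.7068
θ=44°: circle(B,10.00) ∩ circle(D,4.00): a=9.6157, h=2.7456
θ=44°:   candidates: C₊=(11.4146,2.0835) cross=18.414; C₋=(10.2771,-3.2886) cross=-18.414
θ=44°:   branch - wants cross < 0 → take C=(10.2771,-3.2886) (cross=-18.414)
θ=44°: ex = (C−B)/|BC| = (0.8838,-0.4678); ey = (0.4678,0.8838)
θ=44°: P = B + 1.10·ex + 3.16·ey = (3.8891,3.6677)
θ=140°: B = A + 2.00·(cos140°, sin140°) = (-1.5321, 1.2856)
θ=140°: |BD| = 9.6184
θ=140°: circle(B,10.00) ∩ circle(D,4.00): a=9.1758, h=3.9754
θ=140°:   candidates: C₊=(8.0928,3.9989) cross=38.237; C₋=(7.0301,-3.8806) cross=-38.237
θ=140°:   branch - wants cross < 0 → take C=(7.0301,-3.8806) (cross=-38.237)
θ=140°: ex = (C−B)/|BC| = (0.8562,-0.5166); ey = (0.5166,0.8562)
θ=140°: P = B + 1.10·ex + 3.16·ey = (1.0423,3.4229)
θ=295°: B = A + 2.00·(cos295°, sin295°) = (0.8452, -1.8126)
θ=295°: |BD| = 7.3808
θ=295°: circle(B,10.00) ∩ circle(D,4.00): a=9.3808, h=3.4641
θ=295°:   candidates: C₊=(9.0881,3.8492) cross=25.568; C₋=(10.7895,-2.8668) cross=-25.568
θ=295°:   branch - wants cross < 0 → take C=(10.7895,-2.8668) (cross=-25.568)
θ=295°: ex = (C−B)/|BC| = (0.9944,-0.1054); ey = (0.1054,0.9944)
θ=295°: P = B + 1.10·ex + 3.16·ey = (2.2722,1.2138)
θ=304°: B = A + 2.00·(cos304°, sin304°) = (1.1184, -1.6581)
θ=304°: |BD| = 7.0785
θ=304°: circle(B,10.00) ∩ circle(D,4.00): a=9.4727, h=3.2044
θ=304°:   candidates: C₊=(9.5769,3.6760) cross=22.682; C₋=(11.0781,-2.5544) cross=-22.682
θ=304°:   branch - wants cross < 0 → take C=(11.0781,-2.5544) (cross=-22.682)
θ=304°: ex = (C−B)/|BC| = (0.9960,-0.0896); ey = (0.0896,0.9960)
θ=304°: P = B + 1.10·ex + 3.16·ey = (2.4972,1.3906)

θ=44°: 3.89 3.67
θ=140°: 1.04 3.42
θ=295°: 2.27 1.21
θ=304°: 2.50 1.39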